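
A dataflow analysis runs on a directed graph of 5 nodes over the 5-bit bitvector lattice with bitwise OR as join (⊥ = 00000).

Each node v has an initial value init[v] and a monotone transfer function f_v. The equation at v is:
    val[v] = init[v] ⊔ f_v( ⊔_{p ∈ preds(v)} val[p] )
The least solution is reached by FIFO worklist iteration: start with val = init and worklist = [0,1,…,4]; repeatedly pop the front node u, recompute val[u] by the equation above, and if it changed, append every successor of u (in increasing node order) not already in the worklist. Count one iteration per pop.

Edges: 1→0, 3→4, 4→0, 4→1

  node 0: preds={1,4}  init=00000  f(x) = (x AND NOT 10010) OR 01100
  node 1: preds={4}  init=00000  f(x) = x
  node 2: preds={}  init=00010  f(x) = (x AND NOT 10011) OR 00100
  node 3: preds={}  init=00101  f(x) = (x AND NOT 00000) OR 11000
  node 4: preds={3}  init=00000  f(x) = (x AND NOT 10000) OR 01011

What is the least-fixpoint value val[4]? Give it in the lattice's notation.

Worklist (8 pops):
  #1 pop 0: in=00000 → 01100 (was 00000); enqueue []
  #2 pop 1: in=00000 → 00000 (no change)
  #3 pop 2: in=00000 → 00110 (was 00010); enqueue []
  #4 pop 3: in=00000 → 11101 (was 00101); enqueue []
  #5 pop 4: in=11101 → 01111 (was 00000); enqueue [0,1]
  #6 pop 0: in=01111 → 01101 (was 01100); enqueue []
  #7 pop 1: in=01111 → 01111 (was 00000); enqueue [0]
  #8 pop 0: in=01111 → 01101 (no change)

Fixpoint:
  val[0] = 01101
  val[1] = 01111
  val[2] = 00110
  val[3] = 11101
  val[4] = 01111

01111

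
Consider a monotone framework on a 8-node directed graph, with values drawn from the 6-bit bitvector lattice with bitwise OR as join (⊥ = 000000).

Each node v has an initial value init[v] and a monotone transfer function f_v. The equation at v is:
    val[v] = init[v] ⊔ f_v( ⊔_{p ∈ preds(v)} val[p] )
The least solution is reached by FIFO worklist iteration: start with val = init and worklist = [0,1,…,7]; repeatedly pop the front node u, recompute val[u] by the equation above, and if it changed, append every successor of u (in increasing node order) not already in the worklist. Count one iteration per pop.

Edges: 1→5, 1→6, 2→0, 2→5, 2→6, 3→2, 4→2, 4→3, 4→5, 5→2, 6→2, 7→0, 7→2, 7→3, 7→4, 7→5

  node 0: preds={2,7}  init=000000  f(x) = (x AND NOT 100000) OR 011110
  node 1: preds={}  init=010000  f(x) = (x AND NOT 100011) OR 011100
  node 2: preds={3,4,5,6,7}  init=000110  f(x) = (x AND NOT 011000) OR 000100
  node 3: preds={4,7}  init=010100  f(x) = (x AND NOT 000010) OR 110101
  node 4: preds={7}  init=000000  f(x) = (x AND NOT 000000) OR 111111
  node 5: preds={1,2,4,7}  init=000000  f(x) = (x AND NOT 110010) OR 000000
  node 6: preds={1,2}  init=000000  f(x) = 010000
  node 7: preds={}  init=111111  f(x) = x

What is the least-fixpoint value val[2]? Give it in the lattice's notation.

Trace (11 dequeues):
  [1] u=0 | in 111111 | out 011111 | prev 000000 | push {}
  [2] u=1 | in 000000 | out 011100 | prev 010000 | push {}
  [3] u=2 | in 111111 | out 100111 | prev 000110 | push {0}
  [4] u=3 | in 111111 | out 111101 | prev 010100 | push {2}
  [5] u=4 | in 111111 | out 111111 | prev 000000 | push {3}
  [6] u=5 | in 111111 | out 001101 | prev 000000 | push {}
  [7] u=6 | in 111111 | out 010000 | prev 000000 | push {}
  [8] u=7 | in 000000 | out 111111 | ==
  [9] u=0 | in 111111 | out 011111 | ==
  [10] u=2 | in 111111 | out 100111 | ==
  [11] u=3 | in 111111 | out 111101 | ==

Converged values:
  [0] 011111
  [1] 011100
  [2] 100111
  [3] 111101
  [4] 111111
  [5] 001101
  [6] 010000
  [7] 111111

100111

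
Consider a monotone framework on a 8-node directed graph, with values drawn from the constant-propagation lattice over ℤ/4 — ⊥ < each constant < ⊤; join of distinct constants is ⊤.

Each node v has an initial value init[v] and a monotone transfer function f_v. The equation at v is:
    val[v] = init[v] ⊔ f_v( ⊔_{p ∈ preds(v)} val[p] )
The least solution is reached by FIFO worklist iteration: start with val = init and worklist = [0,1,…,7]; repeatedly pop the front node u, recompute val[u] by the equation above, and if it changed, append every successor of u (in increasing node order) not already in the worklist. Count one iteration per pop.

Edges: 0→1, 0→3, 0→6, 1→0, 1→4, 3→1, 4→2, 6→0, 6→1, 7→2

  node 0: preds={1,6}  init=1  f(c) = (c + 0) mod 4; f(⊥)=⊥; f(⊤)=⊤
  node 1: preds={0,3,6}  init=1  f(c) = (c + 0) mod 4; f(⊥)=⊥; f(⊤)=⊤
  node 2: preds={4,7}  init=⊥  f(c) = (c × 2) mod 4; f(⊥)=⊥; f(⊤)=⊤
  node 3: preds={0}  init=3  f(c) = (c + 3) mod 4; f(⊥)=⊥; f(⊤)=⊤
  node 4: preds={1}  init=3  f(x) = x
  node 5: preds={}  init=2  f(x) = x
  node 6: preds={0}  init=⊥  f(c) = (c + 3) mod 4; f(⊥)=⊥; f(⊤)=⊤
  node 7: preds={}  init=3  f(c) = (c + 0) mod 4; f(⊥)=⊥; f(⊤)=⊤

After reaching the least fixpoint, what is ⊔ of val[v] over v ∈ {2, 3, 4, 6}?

⊤

Iteration log — 15 steps:
  step 1. node 0  ⊔preds=1  new=1  stable
  step 2. node 1  ⊔preds=⊤  new=⊤  old=1  +wl: 0
  step 3. node 2  ⊔preds=3  new=2  old=⊥  +wl: 
  step 4. node 3  ⊔preds=1  new=⊤  old=3  +wl: 1
  step 5. node 4  ⊔preds=⊤  new=⊤  old=3  +wl: 2
  step 6. node 5  ⊔preds=⊥  new=2  stable
  step 7. node 6  ⊔preds=1  new=0  old=⊥  +wl: 
  step 8. node 7  ⊔preds=⊥  new=3  stable
  step 9. node 0  ⊔preds=⊤  new=⊤  old=1  +wl: 3,6
  step 10. node 1  ⊔preds=⊤  new=⊤  stable
  step 11. node 2  ⊔preds=⊤  new=⊤  old=2  +wl: 
  step 12. node 3  ⊔preds=⊤  new=⊤  stable
  step 13. node 6  ⊔preds=⊤  new=⊤  old=0  +wl: 0,1
  step 14. node 0  ⊔preds=⊤  new=⊤  stable
  step 15. node 1  ⊔preds=⊤  new=⊤  stable

Least fixpoint reached:
  node 0: ⊤
  node 1: ⊤
  node 2: ⊤
  node 3: ⊤
  node 4: ⊤
  node 5: 2
  node 6: ⊤
  node 7: 3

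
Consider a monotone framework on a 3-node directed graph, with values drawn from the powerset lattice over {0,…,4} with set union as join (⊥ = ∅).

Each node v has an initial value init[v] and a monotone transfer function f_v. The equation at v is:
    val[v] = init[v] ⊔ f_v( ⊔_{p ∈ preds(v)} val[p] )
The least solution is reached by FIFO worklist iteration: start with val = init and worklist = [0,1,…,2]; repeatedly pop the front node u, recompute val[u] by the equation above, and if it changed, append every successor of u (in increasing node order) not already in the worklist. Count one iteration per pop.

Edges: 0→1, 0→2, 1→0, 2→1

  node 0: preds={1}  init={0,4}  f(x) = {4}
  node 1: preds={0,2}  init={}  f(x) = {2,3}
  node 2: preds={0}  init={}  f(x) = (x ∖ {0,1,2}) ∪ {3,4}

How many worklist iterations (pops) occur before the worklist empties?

5

Worklist (5 pops):
  #1 pop 0: in={} → {0,4} (no change)
  #2 pop 1: in={0,4} → {2,3} (was {}); enqueue [0]
  #3 pop 2: in={0,4} → {3,4} (was {}); enqueue [1]
  #4 pop 0: in={2,3} → {0,4} (no change)
  #5 pop 1: in={0,3,4} → {2,3} (no change)

Fixpoint:
  val[0] = {0,4}
  val[1] = {2,3}
  val[2] = {3,4}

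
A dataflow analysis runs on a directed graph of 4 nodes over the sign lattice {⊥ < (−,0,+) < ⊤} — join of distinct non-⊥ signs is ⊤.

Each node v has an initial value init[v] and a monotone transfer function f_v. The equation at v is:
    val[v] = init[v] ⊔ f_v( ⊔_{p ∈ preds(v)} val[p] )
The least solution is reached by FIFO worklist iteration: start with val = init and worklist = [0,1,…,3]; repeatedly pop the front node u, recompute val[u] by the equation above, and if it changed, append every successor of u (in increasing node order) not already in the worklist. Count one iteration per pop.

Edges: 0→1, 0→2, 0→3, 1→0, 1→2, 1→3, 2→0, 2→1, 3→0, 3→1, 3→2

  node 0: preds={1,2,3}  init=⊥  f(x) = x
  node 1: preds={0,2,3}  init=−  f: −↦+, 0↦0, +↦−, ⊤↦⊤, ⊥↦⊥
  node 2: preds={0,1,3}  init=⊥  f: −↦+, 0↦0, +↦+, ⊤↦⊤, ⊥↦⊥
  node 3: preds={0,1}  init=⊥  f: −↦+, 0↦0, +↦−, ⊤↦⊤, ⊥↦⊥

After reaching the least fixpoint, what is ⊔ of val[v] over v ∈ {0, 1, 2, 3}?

⊤

Worklist (8 pops):
  #1 pop 0: in=− → − (was ⊥); enqueue []
  #2 pop 1: in=− → ⊤ (was −); enqueue [0]
  #3 pop 2: in=⊤ → ⊤ (was ⊥); enqueue [1]
  #4 pop 3: in=⊤ → ⊤ (was ⊥); enqueue [2]
  #5 pop 0: in=⊤ → ⊤ (was −); enqueue [3]
  #6 pop 1: in=⊤ → ⊤ (no change)
  #7 pop 2: in=⊤ → ⊤ (no change)
  #8 pop 3: in=⊤ → ⊤ (no change)

Fixpoint:
  val[0] = ⊤
  val[1] = ⊤
  val[2] = ⊤
  val[3] = ⊤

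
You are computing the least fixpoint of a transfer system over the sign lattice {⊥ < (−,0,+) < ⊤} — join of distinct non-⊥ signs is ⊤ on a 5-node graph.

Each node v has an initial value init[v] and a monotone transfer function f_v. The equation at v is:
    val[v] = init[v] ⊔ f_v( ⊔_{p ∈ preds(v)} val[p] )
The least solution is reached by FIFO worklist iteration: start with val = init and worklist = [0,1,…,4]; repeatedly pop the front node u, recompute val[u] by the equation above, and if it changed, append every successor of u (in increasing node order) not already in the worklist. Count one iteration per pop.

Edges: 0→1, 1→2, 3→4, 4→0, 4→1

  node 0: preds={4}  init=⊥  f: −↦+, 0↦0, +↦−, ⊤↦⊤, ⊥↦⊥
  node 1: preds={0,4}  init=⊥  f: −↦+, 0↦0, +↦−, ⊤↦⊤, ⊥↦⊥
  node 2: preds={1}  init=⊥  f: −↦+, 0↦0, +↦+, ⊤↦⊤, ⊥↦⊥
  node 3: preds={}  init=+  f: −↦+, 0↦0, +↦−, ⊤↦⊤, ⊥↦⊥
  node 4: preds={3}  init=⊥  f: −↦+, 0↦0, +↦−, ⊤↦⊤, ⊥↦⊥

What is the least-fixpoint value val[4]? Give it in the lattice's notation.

Iteration log — 8 steps:
  step 1. node 0  ⊔preds=⊥  new=⊥  stable
  step 2. node 1  ⊔preds=⊥  new=⊥  stable
  step 3. node 2  ⊔preds=⊥  new=⊥  stable
  step 4. node 3  ⊔preds=⊥  new=+  stable
  step 5. node 4  ⊔preds=+  new=−  old=⊥  +wl: 0,1
  step 6. node 0  ⊔preds=−  new=+  old=⊥  +wl: 
  step 7. node 1  ⊔preds=⊤  new=⊤  old=⊥  +wl: 2
  step 8. node 2  ⊔preds=⊤  new=⊤  old=⊥  +wl: 

Least fixpoint reached:
  node 0: +
  node 1: ⊤
  node 2: ⊤
  node 3: +
  node 4: −

−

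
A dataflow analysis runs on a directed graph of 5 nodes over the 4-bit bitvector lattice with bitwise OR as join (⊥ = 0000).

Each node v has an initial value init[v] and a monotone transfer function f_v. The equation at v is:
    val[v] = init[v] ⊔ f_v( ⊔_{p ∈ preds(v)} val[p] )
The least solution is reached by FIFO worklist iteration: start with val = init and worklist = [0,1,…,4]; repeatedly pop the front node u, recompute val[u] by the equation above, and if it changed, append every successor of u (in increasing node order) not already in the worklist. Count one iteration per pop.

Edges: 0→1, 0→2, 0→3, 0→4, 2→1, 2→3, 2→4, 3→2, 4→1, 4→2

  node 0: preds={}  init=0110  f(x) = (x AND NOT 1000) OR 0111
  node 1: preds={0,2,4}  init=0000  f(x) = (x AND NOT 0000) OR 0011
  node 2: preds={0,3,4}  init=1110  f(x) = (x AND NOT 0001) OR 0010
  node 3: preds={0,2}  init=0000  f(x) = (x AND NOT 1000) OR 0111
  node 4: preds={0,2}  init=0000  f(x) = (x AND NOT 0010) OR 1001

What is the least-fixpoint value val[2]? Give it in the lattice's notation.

1110

Worklist (7 pops):
  #1 pop 0: in=0000 → 0111 (was 0110); enqueue []
  #2 pop 1: in=1111 → 1111 (was 0000); enqueue []
  #3 pop 2: in=0111 → 1110 (no change)
  #4 pop 3: in=1111 → 0111 (was 0000); enqueue [2]
  #5 pop 4: in=1111 → 1101 (was 0000); enqueue [1]
  #6 pop 2: in=1111 → 1110 (no change)
  #7 pop 1: in=1111 → 1111 (no change)

Fixpoint:
  val[0] = 0111
  val[1] = 1111
  val[2] = 1110
  val[3] = 0111
  val[4] = 1101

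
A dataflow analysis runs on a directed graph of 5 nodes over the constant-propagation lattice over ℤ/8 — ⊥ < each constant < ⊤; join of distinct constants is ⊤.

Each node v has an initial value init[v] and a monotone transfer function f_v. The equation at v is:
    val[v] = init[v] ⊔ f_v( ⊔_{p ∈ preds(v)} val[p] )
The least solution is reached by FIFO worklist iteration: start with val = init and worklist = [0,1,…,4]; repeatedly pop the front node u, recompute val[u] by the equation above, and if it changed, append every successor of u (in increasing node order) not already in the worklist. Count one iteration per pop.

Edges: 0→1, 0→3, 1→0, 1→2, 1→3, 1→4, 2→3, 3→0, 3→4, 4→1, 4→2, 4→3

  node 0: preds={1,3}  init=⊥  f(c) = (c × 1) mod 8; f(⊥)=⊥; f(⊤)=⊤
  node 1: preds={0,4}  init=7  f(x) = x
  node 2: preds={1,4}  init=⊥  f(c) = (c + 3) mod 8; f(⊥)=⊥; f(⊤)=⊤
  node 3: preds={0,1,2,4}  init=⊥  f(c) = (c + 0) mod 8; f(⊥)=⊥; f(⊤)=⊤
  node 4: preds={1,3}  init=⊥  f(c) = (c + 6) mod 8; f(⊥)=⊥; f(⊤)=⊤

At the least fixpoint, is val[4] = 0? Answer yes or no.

no

Iteration log — 11 steps:
  step 1. node 0  ⊔preds=7  new=7  old=⊥  +wl: 
  step 2. node 1  ⊔preds=7  new=7  stable
  step 3. node 2  ⊔preds=7  new=2  old=⊥  +wl: 
  step 4. node 3  ⊔preds=⊤  new=⊤  old=⊥  +wl: 0
  step 5. node 4  ⊔preds=⊤  new=⊤  old=⊥  +wl: 1,2,3
  step 6. node 0  ⊔preds=⊤  new=⊤  old=7  +wl: 
  step 7. node 1  ⊔preds=⊤  new=⊤  old=7  +wl: 0,4
  step 8. node 2  ⊔preds=⊤  new=⊤  old=2  +wl: 
  step 9. node 3  ⊔preds=⊤  new=⊤  stable
  step 10. node 0  ⊔preds=⊤  new=⊤  stable
  step 11. node 4  ⊔preds=⊤  new=⊤  stable

Least fixpoint reached:
  node 0: ⊤
  node 1: ⊤
  node 2: ⊤
  node 3: ⊤
  node 4: ⊤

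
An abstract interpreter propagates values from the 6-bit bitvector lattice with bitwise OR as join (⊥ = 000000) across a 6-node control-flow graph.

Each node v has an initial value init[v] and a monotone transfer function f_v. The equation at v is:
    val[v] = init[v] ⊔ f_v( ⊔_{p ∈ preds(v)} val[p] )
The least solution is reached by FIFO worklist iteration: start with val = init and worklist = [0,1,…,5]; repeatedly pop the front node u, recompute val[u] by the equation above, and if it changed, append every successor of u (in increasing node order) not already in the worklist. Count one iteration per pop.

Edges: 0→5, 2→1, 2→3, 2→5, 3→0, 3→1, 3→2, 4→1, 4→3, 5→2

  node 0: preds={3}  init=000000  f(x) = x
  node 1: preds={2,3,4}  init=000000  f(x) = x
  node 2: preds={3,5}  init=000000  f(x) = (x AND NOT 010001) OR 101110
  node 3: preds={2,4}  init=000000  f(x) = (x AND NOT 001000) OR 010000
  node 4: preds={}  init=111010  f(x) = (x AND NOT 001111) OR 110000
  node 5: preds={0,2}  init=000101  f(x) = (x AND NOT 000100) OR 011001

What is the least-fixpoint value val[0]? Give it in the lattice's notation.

Worklist (10 pops):
  #1 pop 0: in=000000 → 000000 (no change)
  #2 pop 1: in=111010 → 111010 (was 000000); enqueue []
  #3 pop 2: in=000101 → 101110 (was 000000); enqueue [1]
  #4 pop 3: in=111110 → 110110 (was 000000); enqueue [0,2]
  #5 pop 4: in=000000 → 111010 (no change)
  #6 pop 5: in=101110 → 111111 (was 000101); enqueue []
  #7 pop 1: in=111110 → 111110 (was 111010); enqueue []
  #8 pop 0: in=110110 → 110110 (was 000000); enqueue [5]
  #9 pop 2: in=111111 → 101110 (no change)
  #10 pop 5: in=111110 → 111111 (no change)

Fixpoint:
  val[0] = 110110
  val[1] = 111110
  val[2] = 101110
  val[3] = 110110
  val[4] = 111010
  val[5] = 111111

110110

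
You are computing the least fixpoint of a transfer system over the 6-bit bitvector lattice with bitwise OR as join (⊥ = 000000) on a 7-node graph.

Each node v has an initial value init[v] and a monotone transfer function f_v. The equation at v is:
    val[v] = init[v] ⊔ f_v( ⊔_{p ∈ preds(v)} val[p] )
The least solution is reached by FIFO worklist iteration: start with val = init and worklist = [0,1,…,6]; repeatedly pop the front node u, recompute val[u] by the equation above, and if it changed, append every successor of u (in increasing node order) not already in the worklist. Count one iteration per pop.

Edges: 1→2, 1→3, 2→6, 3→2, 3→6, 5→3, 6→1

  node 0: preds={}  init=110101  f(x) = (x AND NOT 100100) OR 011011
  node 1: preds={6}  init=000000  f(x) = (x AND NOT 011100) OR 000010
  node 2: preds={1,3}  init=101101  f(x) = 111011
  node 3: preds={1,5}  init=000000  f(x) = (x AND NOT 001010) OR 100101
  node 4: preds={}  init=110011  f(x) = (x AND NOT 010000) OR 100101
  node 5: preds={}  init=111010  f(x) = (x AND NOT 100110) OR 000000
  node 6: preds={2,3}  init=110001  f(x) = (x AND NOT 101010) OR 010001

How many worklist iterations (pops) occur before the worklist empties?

9

Trace (9 dequeues):
  [1] u=0 | in 000000 | out 111111 | prev 110101 | push {}
  [2] u=1 | in 110001 | out 100011 | prev 000000 | push {}
  [3] u=2 | in 100011 | out 111111 | prev 101101 | push {}
  [4] u=3 | in 111011 | out 110101 | prev 000000 | push {2}
  [5] u=4 | in 000000 | out 110111 | prev 110011 | push {}
  [6] u=5 | in 000000 | out 111010 | ==
  [7] u=6 | in 111111 | out 110101 | prev 110001 | push {1}
  [8] u=2 | in 110111 | out 111111 | ==
  [9] u=1 | in 110101 | out 100011 | ==

Converged values:
  [0] 111111
  [1] 100011
  [2] 111111
  [3] 110101
  [4] 110111
  [5] 111010
  [6] 110101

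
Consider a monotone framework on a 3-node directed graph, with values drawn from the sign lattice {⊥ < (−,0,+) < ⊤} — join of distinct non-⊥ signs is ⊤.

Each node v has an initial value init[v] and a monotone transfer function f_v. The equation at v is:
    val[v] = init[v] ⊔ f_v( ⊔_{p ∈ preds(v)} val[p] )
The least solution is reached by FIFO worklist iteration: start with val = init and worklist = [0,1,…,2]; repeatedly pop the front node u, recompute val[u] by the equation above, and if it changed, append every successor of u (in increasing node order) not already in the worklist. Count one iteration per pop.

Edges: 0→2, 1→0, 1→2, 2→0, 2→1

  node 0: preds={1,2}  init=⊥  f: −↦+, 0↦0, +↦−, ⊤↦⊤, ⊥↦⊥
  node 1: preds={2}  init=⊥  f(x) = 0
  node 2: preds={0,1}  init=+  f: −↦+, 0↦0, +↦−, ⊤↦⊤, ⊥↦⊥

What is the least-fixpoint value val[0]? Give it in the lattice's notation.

⊤

Worklist (6 pops):
  #1 pop 0: in=+ → − (was ⊥); enqueue []
  #2 pop 1: in=+ → 0 (was ⊥); enqueue [0]
  #3 pop 2: in=⊤ → ⊤ (was +); enqueue [1]
  #4 pop 0: in=⊤ → ⊤ (was −); enqueue [2]
  #5 pop 1: in=⊤ → 0 (no change)
  #6 pop 2: in=⊤ → ⊤ (no change)

Fixpoint:
  val[0] = ⊤
  val[1] = 0
  val[2] = ⊤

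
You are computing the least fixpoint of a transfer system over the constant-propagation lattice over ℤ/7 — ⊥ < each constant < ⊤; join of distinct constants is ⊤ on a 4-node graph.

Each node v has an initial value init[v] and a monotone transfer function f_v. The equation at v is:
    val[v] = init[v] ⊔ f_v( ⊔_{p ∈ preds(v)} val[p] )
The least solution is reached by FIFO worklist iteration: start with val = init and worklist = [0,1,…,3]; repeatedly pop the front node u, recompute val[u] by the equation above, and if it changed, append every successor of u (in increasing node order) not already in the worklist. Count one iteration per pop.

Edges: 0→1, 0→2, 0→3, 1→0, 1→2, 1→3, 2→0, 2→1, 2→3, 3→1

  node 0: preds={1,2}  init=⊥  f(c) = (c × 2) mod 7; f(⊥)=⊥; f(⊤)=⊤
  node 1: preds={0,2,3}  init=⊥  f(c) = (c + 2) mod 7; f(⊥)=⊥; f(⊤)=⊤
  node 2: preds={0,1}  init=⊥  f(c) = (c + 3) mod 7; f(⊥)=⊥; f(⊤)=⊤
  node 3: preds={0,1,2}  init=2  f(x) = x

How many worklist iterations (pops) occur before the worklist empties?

10

Worklist (10 pops):
  #1 pop 0: in=⊥ → ⊥ (no change)
  #2 pop 1: in=2 → 4 (was ⊥); enqueue [0]
  #3 pop 2: in=4 → 0 (was ⊥); enqueue [1]
  #4 pop 3: in=⊤ → ⊤ (was 2); enqueue []
  #5 pop 0: in=⊤ → ⊤ (was ⊥); enqueue [2,3]
  #6 pop 1: in=⊤ → ⊤ (was 4); enqueue [0]
  #7 pop 2: in=⊤ → ⊤ (was 0); enqueue [1]
  #8 pop 3: in=⊤ → ⊤ (no change)
  #9 pop 0: in=⊤ → ⊤ (no change)
  #10 pop 1: in=⊤ → ⊤ (no change)

Fixpoint:
  val[0] = ⊤
  val[1] = ⊤
  val[2] = ⊤
  val[3] = ⊤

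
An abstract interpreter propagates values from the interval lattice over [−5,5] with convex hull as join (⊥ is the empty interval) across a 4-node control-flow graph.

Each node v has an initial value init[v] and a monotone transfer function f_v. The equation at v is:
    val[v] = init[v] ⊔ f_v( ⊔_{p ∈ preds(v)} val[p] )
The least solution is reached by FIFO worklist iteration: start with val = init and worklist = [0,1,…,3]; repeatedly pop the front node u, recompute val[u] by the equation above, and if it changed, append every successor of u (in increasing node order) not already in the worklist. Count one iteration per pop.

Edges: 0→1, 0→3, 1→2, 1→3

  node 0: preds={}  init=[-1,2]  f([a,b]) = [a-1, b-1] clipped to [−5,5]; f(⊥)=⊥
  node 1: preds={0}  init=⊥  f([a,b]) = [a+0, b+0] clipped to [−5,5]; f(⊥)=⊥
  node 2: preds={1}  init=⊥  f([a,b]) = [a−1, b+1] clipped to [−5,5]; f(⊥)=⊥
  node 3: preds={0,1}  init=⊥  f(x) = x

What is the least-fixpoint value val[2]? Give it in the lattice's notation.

[-2,3]

Worklist (4 pops):
  #1 pop 0: in=⊥ → [-1,2] (no change)
  #2 pop 1: in=[-1,2] → [-1,2] (was ⊥); enqueue []
  #3 pop 2: in=[-1,2] → [-2,3] (was ⊥); enqueue []
  #4 pop 3: in=[-1,2] → [-1,2] (was ⊥); enqueue []

Fixpoint:
  val[0] = [-1,2]
  val[1] = [-1,2]
  val[2] = [-2,3]
  val[3] = [-1,2]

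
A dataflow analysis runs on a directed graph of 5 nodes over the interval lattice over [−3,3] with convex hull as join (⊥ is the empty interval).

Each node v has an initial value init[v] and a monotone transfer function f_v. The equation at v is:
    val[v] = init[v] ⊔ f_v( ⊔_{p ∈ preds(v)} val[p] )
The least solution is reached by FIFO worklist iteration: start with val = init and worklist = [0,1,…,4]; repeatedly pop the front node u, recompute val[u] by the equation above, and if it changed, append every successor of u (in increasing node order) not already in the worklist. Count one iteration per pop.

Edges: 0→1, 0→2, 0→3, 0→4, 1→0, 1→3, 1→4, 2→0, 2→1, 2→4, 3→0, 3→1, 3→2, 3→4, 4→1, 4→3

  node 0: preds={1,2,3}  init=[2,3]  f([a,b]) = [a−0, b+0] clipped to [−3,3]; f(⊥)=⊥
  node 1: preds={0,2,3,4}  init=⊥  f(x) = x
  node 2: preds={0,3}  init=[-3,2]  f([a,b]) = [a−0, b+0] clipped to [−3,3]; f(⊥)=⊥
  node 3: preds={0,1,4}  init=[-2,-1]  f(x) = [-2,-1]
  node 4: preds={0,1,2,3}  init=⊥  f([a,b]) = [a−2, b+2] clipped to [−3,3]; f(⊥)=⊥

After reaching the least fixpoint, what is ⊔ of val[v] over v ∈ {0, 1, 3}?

[-3,3]

Worklist (8 pops):
  #1 pop 0: in=[-3,2] → [-3,3] (was [2,3]); enqueue []
  #2 pop 1: in=[-3,3] → [-3,3] (was ⊥); enqueue [0]
  #3 pop 2: in=[-3,3] → [-3,3] (was [-3,2]); enqueue [1]
  #4 pop 3: in=[-3,3] → [-2,-1] (no change)
  #5 pop 4: in=[-3,3] → [-3,3] (was ⊥); enqueue [3]
  #6 pop 0: in=[-3,3] → [-3,3] (no change)
  #7 pop 1: in=[-3,3] → [-3,3] (no change)
  #8 pop 3: in=[-3,3] → [-2,-1] (no change)

Fixpoint:
  val[0] = [-3,3]
  val[1] = [-3,3]
  val[2] = [-3,3]
  val[3] = [-2,-1]
  val[4] = [-3,3]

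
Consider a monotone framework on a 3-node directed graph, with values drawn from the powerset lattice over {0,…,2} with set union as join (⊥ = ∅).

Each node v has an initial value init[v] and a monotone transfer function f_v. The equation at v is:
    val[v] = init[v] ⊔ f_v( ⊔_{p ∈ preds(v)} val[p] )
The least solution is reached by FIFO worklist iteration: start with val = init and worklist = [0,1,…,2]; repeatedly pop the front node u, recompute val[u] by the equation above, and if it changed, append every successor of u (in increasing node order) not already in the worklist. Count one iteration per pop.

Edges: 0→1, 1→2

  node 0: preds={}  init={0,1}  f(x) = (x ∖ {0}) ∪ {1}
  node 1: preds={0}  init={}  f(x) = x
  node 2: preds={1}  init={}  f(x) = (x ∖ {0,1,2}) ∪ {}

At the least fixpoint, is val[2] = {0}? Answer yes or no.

Iteration log — 3 steps:
  step 1. node 0  ⊔preds={}  new={0,1}  stable
  step 2. node 1  ⊔preds={0,1}  new={0,1}  old={}  +wl: 
  step 3. node 2  ⊔preds={0,1}  new={}  stable

Least fixpoint reached:
  node 0: {0,1}
  node 1: {0,1}
  node 2: {}

no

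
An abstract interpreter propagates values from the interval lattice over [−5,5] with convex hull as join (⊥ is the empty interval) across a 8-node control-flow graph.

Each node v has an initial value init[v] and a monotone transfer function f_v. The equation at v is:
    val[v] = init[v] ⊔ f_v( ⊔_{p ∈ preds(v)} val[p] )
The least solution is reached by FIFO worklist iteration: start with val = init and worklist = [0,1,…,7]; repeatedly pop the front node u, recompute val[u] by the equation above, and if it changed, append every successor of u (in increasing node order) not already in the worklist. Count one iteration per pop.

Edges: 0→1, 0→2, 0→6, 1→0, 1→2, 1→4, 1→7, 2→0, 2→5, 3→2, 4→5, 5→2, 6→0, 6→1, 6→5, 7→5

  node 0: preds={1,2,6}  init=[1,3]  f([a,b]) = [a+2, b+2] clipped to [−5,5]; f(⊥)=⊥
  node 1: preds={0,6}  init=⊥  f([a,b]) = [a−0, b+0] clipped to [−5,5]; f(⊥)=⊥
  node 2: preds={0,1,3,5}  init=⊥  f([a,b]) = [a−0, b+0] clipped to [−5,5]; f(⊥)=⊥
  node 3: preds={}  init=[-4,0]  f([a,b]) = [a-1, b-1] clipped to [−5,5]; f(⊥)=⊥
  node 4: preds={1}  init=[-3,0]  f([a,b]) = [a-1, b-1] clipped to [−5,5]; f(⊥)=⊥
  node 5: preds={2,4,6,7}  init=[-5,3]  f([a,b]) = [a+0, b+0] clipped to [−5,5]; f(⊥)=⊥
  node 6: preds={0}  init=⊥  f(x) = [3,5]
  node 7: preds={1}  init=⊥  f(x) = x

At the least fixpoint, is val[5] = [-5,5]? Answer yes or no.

Trace (17 dequeues):
  [1] u=0 | in ⊥ | out [1,3] | ==
  [2] u=1 | in [1,3] | out [1,3] | prev ⊥ | push {0}
  [3] u=2 | in [-5,3] | out [-5,3] | prev ⊥ | push {}
  [4] u=3 | in ⊥ | out [-4,0] | ==
  [5] u=4 | in [1,3] | out [-3,2] | prev [-3,0] | push {}
  [6] u=5 | in [-5,3] | out [-5,3] | ==
  [7] u=6 | in [1,3] | out [3,5] | prev ⊥ | push {1,5}
  [8] u=7 | in [1,3] | out [1,3] | prev ⊥ | push {}
  [9] u=0 | in [-5,5] | out [-3,5] | prev [1,3] | push {2,6}
  [10] u=1 | in [-3,5] | out [-3,5] | prev [1,3] | push {0,4,7}
  [11] u=5 | in [-5,5] | out [-5,5] | prev [-5,3] | push {}
  [12] u=2 | in [-5,5] | out [-5,5] | prev [-5,3] | push {5}
  [13] u=6 | in [-3,5] | out [3,5] | ==
  [14] u=0 | in [-5,5] | out [-3,5] | ==
  [15] u=4 | in [-3,5] | out [-4,4] | prev [-3,2] | push {}
  [16] u=7 | in [-3,5] | out [-3,5] | prev [1,3] | push {}
  [17] u=5 | in [-5,5] | out [-5,5] | ==

Converged values:
  [0] [-3,5]
  [1] [-3,5]
  [2] [-5,5]
  [3] [-4,0]
  [4] [-4,4]
  [5] [-5,5]
  [6] [3,5]
  [7] [-3,5]

yes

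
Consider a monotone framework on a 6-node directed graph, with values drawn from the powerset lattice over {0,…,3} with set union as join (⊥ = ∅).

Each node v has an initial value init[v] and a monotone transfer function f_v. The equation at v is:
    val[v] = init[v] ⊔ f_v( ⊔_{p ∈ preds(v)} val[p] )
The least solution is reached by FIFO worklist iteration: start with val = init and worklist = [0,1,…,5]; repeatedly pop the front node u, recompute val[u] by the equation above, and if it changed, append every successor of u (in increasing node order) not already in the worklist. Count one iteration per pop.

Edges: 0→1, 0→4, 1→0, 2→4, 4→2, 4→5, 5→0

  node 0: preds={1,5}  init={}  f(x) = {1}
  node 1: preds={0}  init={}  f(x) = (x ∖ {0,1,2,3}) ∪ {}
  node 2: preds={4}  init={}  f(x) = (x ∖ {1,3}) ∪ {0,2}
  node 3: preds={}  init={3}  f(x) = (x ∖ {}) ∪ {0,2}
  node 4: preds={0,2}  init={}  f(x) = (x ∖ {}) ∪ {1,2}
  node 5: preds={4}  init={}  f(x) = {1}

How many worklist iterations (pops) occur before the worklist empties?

Iteration log — 8 steps:
  step 1. node 0  ⊔preds={}  new={1}  old={}  +wl: 
  step 2. node 1  ⊔preds={1}  new={}  stable
  step 3. node 2  ⊔preds={}  new={0,2}  old={}  +wl: 
  step 4. node 3  ⊔preds={}  new={0,2,3}  old={3}  +wl: 
  step 5. node 4  ⊔preds={0,1,2}  new={0,1,2}  old={}  +wl: 2
  step 6. node 5  ⊔preds={0,1,2}  new={1}  old={}  +wl: 0
  step 7. node 2  ⊔preds={0,1,2}  new={0,2}  stable
  step 8. node 0  ⊔preds={1}  new={1}  stable

Least fixpoint reached:
  node 0: {1}
  node 1: {}
  node 2: {0,2}
  node 3: {0,2,3}
  node 4: {0,1,2}
  node 5: {1}

8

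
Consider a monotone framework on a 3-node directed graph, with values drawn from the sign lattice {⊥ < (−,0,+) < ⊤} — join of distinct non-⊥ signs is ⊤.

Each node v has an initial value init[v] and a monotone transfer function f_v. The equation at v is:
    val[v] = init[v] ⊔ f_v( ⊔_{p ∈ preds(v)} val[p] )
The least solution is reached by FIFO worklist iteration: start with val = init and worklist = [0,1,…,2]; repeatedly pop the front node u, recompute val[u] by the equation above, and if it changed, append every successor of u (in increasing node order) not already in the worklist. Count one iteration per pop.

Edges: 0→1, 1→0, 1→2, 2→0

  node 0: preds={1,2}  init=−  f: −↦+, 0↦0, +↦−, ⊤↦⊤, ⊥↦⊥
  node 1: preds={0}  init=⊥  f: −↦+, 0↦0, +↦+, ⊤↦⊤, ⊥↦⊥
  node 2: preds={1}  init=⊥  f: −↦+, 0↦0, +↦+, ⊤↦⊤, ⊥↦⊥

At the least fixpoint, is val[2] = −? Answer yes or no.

no

Iteration log — 4 steps:
  step 1. node 0  ⊔preds=⊥  new=−  stable
  step 2. node 1  ⊔preds=−  new=+  old=⊥  +wl: 0
  step 3. node 2  ⊔preds=+  new=+  old=⊥  +wl: 
  step 4. node 0  ⊔preds=+  new=−  stable

Least fixpoint reached:
  node 0: −
  node 1: +
  node 2: +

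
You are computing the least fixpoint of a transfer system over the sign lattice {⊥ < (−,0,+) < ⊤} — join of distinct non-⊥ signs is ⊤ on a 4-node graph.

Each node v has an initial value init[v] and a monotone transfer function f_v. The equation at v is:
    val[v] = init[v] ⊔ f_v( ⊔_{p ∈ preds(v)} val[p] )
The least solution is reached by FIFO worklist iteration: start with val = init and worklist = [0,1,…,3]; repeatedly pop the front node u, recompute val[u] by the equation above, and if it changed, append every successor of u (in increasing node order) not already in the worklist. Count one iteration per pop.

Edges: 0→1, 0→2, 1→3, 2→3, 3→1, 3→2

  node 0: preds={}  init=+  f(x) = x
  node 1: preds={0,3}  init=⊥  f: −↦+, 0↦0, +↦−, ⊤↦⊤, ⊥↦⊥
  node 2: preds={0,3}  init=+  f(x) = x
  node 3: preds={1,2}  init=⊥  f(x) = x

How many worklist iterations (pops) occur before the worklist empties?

Iteration log — 7 steps:
  step 1. node 0  ⊔preds=⊥  new=+  stable
  step 2. node 1  ⊔preds=+  new=−  old=⊥  +wl: 
  step 3. node 2  ⊔preds=+  new=+  stable
  step 4. node 3  ⊔preds=⊤  new=⊤  old=⊥  +wl: 1,2
  step 5. node 1  ⊔preds=⊤  new=⊤  old=−  +wl: 3
  step 6. node 2  ⊔preds=⊤  new=⊤  old=+  +wl: 
  step 7. node 3  ⊔preds=⊤  new=⊤  stable

Least fixpoint reached:
  node 0: +
  node 1: ⊤
  node 2: ⊤
  node 3: ⊤

7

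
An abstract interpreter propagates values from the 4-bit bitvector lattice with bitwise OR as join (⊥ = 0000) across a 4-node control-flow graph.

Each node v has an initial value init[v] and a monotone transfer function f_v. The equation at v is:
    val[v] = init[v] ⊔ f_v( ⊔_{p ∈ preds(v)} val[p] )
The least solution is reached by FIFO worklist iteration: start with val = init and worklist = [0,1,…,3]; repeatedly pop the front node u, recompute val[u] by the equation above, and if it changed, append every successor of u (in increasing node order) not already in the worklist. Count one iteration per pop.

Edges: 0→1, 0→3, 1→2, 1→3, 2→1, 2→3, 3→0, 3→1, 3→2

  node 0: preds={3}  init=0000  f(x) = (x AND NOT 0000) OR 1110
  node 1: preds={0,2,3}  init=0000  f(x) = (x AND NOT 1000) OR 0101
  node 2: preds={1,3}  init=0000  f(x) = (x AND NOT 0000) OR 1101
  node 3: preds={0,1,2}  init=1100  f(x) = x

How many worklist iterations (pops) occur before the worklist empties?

Worklist (9 pops):
  #1 pop 0: in=1100 → 1110 (was 0000); enqueue []
  #2 pop 1: in=1110 → 0111 (was 0000); enqueue []
  #3 pop 2: in=1111 → 1111 (was 0000); enqueue [1]
  #4 pop 3: in=1111 → 1111 (was 1100); enqueue [0,2]
  #5 pop 1: in=1111 → 0111 (no change)
  #6 pop 0: in=1111 → 1111 (was 1110); enqueue [1,3]
  #7 pop 2: in=1111 → 1111 (no change)
  #8 pop 1: in=1111 → 0111 (no change)
  #9 pop 3: in=1111 → 1111 (no change)

Fixpoint:
  val[0] = 1111
  val[1] = 0111
  val[2] = 1111
  val[3] = 1111

9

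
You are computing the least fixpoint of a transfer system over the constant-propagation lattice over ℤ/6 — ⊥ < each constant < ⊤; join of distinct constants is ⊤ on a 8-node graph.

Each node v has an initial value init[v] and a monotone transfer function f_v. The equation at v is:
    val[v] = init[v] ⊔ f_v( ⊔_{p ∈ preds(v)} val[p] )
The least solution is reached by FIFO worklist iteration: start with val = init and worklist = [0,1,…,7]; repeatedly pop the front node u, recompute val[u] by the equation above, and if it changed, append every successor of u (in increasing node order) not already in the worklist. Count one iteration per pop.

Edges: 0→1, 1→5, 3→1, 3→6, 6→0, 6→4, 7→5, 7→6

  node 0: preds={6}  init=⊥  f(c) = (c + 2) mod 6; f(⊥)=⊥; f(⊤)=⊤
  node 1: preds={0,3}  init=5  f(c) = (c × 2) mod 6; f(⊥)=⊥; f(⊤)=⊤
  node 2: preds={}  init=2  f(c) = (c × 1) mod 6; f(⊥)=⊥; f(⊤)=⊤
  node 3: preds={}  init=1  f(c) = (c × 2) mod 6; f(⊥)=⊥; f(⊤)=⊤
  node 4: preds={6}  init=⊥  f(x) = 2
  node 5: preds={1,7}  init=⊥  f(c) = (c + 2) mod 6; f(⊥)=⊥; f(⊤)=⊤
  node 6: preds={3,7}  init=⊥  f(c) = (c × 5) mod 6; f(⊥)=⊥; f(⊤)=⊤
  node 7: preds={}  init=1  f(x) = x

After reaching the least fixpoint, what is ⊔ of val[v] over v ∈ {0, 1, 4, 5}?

⊤

Trace (11 dequeues):
  [1] u=0 | in ⊥ | out ⊥ | ==
  [2] u=1 | in 1 | out ⊤ | prev 5 | push {}
  [3] u=2 | in ⊥ | out 2 | ==
  [4] u=3 | in ⊥ | out 1 | ==
  [5] u=4 | in ⊥ | out 2 | prev ⊥ | push {}
  [6] u=5 | in ⊤ | out ⊤ | prev ⊥ | push {}
  [7] u=6 | in 1 | out 5 | prev ⊥ | push {0,4}
  [8] u=7 | in ⊥ | out 1 | ==
  [9] u=0 | in 5 | out 1 | prev ⊥ | push {1}
  [10] u=4 | in 5 | out 2 | ==
  [11] u=1 | in 1 | out ⊤ | ==

Converged values:
  [0] 1
  [1] ⊤
  [2] 2
  [3] 1
  [4] 2
  [5] ⊤
  [6] 5
  [7] 1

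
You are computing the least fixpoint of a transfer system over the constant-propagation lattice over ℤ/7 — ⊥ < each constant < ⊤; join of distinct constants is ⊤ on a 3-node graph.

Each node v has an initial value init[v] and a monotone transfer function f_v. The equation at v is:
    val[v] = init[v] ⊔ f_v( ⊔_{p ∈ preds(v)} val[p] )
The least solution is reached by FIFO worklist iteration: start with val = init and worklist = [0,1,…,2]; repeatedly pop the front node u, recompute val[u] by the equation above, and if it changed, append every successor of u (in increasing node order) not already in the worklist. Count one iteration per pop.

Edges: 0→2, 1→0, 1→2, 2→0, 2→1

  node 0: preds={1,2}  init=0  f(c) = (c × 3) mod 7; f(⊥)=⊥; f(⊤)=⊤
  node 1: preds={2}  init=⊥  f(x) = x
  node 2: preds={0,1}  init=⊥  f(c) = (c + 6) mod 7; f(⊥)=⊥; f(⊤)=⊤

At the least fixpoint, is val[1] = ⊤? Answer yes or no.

Worklist (10 pops):
  #1 pop 0: in=⊥ → 0 (no change)
  #2 pop 1: in=⊥ → ⊥ (no change)
  #3 pop 2: in=0 → 6 (was ⊥); enqueue [0,1]
  #4 pop 0: in=6 → ⊤ (was 0); enqueue [2]
  #5 pop 1: in=6 → 6 (was ⊥); enqueue [0]
  #6 pop 2: in=⊤ → ⊤ (was 6); enqueue [1]
  #7 pop 0: in=⊤ → ⊤ (no change)
  #8 pop 1: in=⊤ → ⊤ (was 6); enqueue [0,2]
  #9 pop 0: in=⊤ → ⊤ (no change)
  #10 pop 2: in=⊤ → ⊤ (no change)

Fixpoint:
  val[0] = ⊤
  val[1] = ⊤
  val[2] = ⊤

yes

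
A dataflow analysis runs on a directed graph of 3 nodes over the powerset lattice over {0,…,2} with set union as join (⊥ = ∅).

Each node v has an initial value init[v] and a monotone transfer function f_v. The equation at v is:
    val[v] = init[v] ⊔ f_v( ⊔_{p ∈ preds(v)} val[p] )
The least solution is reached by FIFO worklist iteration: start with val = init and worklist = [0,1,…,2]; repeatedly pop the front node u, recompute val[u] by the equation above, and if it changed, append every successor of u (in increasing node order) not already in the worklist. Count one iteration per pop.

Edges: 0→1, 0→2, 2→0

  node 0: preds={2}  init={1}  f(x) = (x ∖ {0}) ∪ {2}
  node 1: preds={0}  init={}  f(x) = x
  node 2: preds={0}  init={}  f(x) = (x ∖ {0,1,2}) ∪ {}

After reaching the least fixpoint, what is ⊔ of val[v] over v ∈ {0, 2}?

Iteration log — 3 steps:
  step 1. node 0  ⊔preds={}  new={1,2}  old={1}  +wl: 
  step 2. node 1  ⊔preds={1,2}  new={1,2}  old={}  +wl: 
  step 3. node 2  ⊔preds={1,2}  new={}  stable

Least fixpoint reached:
  node 0: {1,2}
  node 1: {1,2}
  node 2: {}

{1,2}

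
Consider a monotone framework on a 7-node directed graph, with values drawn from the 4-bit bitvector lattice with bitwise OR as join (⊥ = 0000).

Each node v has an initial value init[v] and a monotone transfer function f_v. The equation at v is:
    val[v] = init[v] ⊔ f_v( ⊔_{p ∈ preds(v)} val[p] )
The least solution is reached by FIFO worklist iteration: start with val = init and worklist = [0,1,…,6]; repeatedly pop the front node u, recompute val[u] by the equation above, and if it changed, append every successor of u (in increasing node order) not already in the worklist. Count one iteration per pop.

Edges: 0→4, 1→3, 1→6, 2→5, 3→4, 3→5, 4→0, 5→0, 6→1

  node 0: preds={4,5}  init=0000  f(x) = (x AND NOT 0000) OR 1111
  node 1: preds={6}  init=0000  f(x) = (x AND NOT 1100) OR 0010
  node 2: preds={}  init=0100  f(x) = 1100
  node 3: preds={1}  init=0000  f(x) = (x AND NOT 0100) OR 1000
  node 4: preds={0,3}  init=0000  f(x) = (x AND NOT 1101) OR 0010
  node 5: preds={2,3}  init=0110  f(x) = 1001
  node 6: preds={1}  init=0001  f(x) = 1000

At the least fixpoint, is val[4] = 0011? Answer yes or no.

Worklist (9 pops):
  #1 pop 0: in=0110 → 1111 (was 0000); enqueue []
  #2 pop 1: in=0001 → 0011 (was 0000); enqueue []
  #3 pop 2: in=0000 → 1100 (was 0100); enqueue []
  #4 pop 3: in=0011 → 1011 (was 0000); enqueue []
  #5 pop 4: in=1111 → 0010 (was 0000); enqueue [0]
  #6 pop 5: in=1111 → 1111 (was 0110); enqueue []
  #7 pop 6: in=0011 → 1001 (was 0001); enqueue [1]
  #8 pop 0: in=1111 → 1111 (no change)
  #9 pop 1: in=1001 → 0011 (no change)

Fixpoint:
  val[0] = 1111
  val[1] = 0011
  val[2] = 1100
  val[3] = 1011
  val[4] = 0010
  val[5] = 1111
  val[6] = 1001

no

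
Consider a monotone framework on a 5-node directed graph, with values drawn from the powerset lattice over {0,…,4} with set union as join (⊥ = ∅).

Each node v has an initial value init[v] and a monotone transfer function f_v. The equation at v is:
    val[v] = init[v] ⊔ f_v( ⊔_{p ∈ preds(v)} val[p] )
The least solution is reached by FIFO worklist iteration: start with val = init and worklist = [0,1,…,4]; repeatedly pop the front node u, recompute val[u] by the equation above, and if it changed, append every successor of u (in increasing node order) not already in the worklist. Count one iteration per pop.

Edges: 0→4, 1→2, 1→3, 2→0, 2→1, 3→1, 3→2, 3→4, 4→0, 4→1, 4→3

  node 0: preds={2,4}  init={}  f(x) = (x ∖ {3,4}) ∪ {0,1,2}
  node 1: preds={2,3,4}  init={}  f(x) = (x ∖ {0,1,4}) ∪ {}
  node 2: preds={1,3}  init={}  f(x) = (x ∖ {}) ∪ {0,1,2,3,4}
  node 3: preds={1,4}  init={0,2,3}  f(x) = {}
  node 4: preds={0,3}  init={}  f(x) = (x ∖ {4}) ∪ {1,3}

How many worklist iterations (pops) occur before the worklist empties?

Trace (8 dequeues):
  [1] u=0 | in {} | out {0,1,2} | prev {} | push {}
  [2] u=1 | in {0,2,3} | out {2,3} | prev {} | push {}
  [3] u=2 | in {0,2,3} | out {0,1,2,3,4} | prev {} | push {0,1}
  [4] u=3 | in {2,3} | out {0,2,3} | ==
  [5] u=4 | in {0,1,2,3} | out {0,1,2,3} | prev {} | push {3}
  [6] u=0 | in {0,1,2,3,4} | out {0,1,2} | ==
  [7] u=1 | in {0,1,2,3,4} | out {2,3} | ==
  [8] u=3 | in {0,1,2,3} | out {0,2,3} | ==

Converged values:
  [0] {0,1,2}
  [1] {2,3}
  [2] {0,1,2,3,4}
  [3] {0,2,3}
  [4] {0,1,2,3}

8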